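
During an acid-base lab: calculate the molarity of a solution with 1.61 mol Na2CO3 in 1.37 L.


M = n/V = 1.61/1.37 = 1.175 mol/L

1.175 M


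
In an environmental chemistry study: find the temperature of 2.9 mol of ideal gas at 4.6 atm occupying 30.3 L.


PV = nRT  (R = 0.08206 L·atm/(mol·K))
T = PV/(nR) = 4.6×30.3/(2.9×0.08206)
= 139.38/0.237974
= 585.69 K

585.69 K


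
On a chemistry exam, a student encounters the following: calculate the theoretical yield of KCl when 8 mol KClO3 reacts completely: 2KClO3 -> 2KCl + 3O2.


Mole ratio KCl:KClO3 = 2:2
n(KCl) = 8 × 2/2 = 8.000 mol
mass = 8.000 × 74.55 = 596.4 g

596.4 g


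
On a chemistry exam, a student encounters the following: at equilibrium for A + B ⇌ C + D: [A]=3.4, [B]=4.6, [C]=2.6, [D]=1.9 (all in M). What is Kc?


Kc = [C][D]/([A][B])
= (2.6^1 × 1.9^1)/(3.4^1 × 4.6^1)
= 4.94/15.64
= 0.3159

0.3159


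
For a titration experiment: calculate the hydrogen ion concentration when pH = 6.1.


[H+] = 10^(-pH) = 10^(-6.1)
= 7.94×10^-7 M

7.94×10^-7 M


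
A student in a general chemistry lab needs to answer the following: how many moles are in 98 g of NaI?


M(NaI) = 149.89 g/mol
n = mass/M = 98/149.89 = 0.6538 mol

0.6538 mol


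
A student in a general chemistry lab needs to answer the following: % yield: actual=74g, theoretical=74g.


% yield = actual/theoretical × 100
= 74/74 × 100
= 100.0%

100.0%


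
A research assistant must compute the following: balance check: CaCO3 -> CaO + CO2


Equation: CaCO3 -> CaO + CO2
Check atoms: C: 1=1, Ca: 1=1, O: 3=3
Balanced

Yes, balanced


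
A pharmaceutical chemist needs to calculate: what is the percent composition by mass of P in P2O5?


M(P2O5) = 2×30.97 + 5×16.0 = 141.94 g/mol
Mass of P = 2 × 30.97 = 61.94 g/mol
% P = 61.94/141.94 × 100 = 43.64%

43.64%


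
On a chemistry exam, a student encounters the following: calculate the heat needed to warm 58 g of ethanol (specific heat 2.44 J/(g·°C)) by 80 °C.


q = mcΔT = 58 × 2.44 × 80
= 11321.60 J

11321.60 J


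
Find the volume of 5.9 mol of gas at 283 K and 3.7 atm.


PV = nRT  (R = 0.08206 L·atm/(mol·K))
V = nRT/P = 5.9×0.08206×283/3.7
= 37.031 L

37.031 L


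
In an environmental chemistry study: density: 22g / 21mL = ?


ρ = mass/volume
= 22/21
= 1.048 g/mL

1.048 g/mL


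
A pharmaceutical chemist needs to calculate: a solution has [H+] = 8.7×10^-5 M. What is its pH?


pH = -log10([H+]) = -log10(8.7×10^-5)
= 5 - log10(8.7)
= 5 - 0.94
= 4.06

4.06


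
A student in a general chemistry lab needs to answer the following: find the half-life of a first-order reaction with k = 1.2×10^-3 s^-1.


t½ = ln2/k = 0.693147/(1.2×10^-3 s^-1)
= 577.6 s

577.6 s


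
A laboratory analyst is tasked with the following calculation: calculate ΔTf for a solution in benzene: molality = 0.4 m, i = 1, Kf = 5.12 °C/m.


ΔTf = Kf × m × i
= 5.12 × 0.4 × 1
= 2.048 °C

2.048 °C


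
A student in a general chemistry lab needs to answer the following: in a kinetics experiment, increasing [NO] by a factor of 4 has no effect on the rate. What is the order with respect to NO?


rate ∝ [NO]^n
rate ∝ [NO]^0
Order in NO: 0

0


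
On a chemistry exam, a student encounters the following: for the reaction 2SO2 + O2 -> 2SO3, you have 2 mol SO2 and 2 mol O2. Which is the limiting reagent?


Mole ratio available / coefficient:
  SO2: 2/2 = 1.000
  O2: 2/1 = 2.000
Smaller ratio is limiting.

SO2


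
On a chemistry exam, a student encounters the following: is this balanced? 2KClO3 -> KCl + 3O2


Equation: 2KClO3 -> KCl + 3O2
Check atoms: Cl: 2≠1, K: 2≠1, O: 6=6
Not balanced

No, not balanced


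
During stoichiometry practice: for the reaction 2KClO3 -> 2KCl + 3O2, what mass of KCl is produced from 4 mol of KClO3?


Mole ratio KCl:KClO3 = 2:2
n(KCl) = 4 × 2/2 = 4.000 mol
mass = 4.000 × 74.55 = 298.2 g

298.2 g


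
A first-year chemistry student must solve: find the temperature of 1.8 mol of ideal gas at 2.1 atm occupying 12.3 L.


PV = nRT  (R = 0.08206 L·atm/(mol·K))
T = PV/(nR) = 2.1×12.3/(1.8×0.08206)
= 25.83/0.147708
= 174.87 K

174.87 K


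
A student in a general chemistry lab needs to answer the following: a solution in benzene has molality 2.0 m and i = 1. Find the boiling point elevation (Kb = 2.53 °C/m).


ΔTb = Kb × m × i
= 2.53 × 2.0 × 1
= 5.06 °C

5.06 °C


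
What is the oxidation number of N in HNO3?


(+1) + x + 3(-2) = 0, so x = +5
Oxidation number: +5

+5


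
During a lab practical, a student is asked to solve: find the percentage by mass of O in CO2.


M(CO2) = 1×12.01 + 2×16.0 = 44.01 g/mol
Mass of O = 2 × 16.0 = 32.00 g/mol
% O = 32.00/44.01 × 100 = 72.71%

72.71%


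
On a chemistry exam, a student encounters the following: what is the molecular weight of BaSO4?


M(BaSO4) = 1×137.33 + 1×32.07 + 4×16.0
= 137.33 + 32.07 + 64.0
= 233.4 g/mol

233.4 g/mol


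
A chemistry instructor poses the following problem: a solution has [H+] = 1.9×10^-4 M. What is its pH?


pH = -log10([H+]) = -log10(1.9×10^-4)
= 4 - log10(1.9)
= 4 - 0.28
= 3.72

3.72


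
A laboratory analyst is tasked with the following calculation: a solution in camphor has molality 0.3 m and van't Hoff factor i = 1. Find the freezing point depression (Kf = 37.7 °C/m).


ΔTf = Kf × m × i
= 37.7 × 0.3 × 1
= 11.31 °C

11.31 °C


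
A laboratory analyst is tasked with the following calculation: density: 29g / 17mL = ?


ρ = mass/volume
= 29/17
= 1.706 g/mL

1.706 g/mL


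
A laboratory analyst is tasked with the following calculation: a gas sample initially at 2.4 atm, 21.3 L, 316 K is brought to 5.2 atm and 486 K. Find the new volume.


P1V1/T1 = P2V2/T2
V2 = P1V1T2/(T1P2)
= 2.4×21.3×486/(316×5.2)
= 15.119 L

15.119 L


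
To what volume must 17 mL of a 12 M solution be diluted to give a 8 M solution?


C1V1 = C2V2
12 × 17 = 8 × V2
V2 = 204/8 = 25.5 mL

25.5 mL


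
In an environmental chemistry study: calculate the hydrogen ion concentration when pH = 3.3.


[H+] = 10^(-pH) = 10^(-3.3)
= 5.01×10^-4 M

5.01×10^-4 M


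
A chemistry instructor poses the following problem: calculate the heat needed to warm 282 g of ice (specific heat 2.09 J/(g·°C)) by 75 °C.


q = mcΔT = 282 × 2.09 × 75
= 44203.50 J

44203.50 J


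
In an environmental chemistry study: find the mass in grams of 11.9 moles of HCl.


M(HCl) = 36.46 g/mol
mass = n × M = 11.9 × 36.46 = 433.87 g

433.87 g


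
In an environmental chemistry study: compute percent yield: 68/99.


% yield = actual/theoretical × 100
= 68/99 × 100
= 68.69%

68.69%


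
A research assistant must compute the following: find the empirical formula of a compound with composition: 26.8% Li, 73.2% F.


Assume 100 g sample. Moles of each element:
  Li: 26.8/6.94 = 3.862 mol
  F: 73.2/19.0 = 3.853 mol
Divide by smallest (3.853):
  Li: 3.862/3.853 = 1.0
  F: 3.853/3.853 = 1.0
Empirical formula: LiF

LiF


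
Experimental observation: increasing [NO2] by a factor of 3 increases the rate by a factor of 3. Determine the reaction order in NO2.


rate ∝ [NO2]^n
3^n = 3 → n = 1
Order in NO2: 1

1


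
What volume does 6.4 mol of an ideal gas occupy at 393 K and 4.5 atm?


PV = nRT  (R = 0.08206 L·atm/(mol·K))
V = nRT/P = 6.4×0.08206×393/4.5
= 45.866 L

45.866 L


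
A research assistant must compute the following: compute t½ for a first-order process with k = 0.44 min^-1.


t½ = ln2/k = 0.693147/(0.44 min^-1)
= 1.575 min

1.575 min


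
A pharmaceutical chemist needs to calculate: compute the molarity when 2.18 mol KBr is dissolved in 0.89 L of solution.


M = n/V = 2.18/0.89 = 2.449 mol/L

2.449 M


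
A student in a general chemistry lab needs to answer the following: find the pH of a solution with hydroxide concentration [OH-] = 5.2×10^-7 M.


pOH = -log10([OH-]) = -log10(5.2×10^-7)
= 7 - log10(5.2) = 6.28
pH = 14 - pOH = 14 - 6.28 = 7.72

7.72


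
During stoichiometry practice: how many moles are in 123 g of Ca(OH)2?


M(Ca(OH)2) = 74.1 g/mol
n = mass/M = 123/74.1 = 1.6599 mol

1.6599 mol


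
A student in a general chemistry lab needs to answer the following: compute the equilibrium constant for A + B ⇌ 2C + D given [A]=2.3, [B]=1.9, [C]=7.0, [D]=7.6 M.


Kc = [C]^2[D]/([A][B])
= (7.0^2 × 7.6^1)/(2.3^1 × 1.9^1)
= 372.4/4.37
= 85.22

85.22


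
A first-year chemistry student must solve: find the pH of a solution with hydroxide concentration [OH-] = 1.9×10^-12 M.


pOH = -log10([OH-]) = -log10(1.9×10^-12)
= 12 - log10(1.9) = 11.72
pH = 14 - pOH = 14 - 11.72 = 2.28

2.28


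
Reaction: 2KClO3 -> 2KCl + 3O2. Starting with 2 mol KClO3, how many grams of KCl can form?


Mole ratio KCl:KClO3 = 2:2
n(KCl) = 2 × 2/2 = 2.000 mol
mass = 2.000 × 74.55 = 149.1 g

149.1 g


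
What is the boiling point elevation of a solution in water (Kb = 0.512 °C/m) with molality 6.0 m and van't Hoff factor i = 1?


ΔTb = Kb × m × i
= 0.512 × 6.0 × 1
= 3.072 °C

3.072 °C


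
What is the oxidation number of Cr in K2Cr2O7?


2(+1) + 2x + 7(-2) = 0, so x = +6
Oxidation number: +6

+6


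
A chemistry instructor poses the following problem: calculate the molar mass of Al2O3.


M(Al2O3) = 2×26.98 + 3×16.0
= 53.96 + 48.0
= 101.96 g/mol

101.96 g/mol


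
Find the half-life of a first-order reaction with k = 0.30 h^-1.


t½ = ln2/k = 0.693147/(0.30 h^-1)
= 2.310 h

2.310 h


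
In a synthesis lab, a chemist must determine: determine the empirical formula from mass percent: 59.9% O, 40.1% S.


Assume 100 g sample. Moles of each element:
  O: 59.9/16.0 = 3.744 mol
  S: 40.1/32.07 = 1.25 mol
Divide by smallest (1.25):
  O: 3.744/1.25 = 3.0
  S: 1.25/1.25 = 1.0
Empirical formula: SO3

SO3


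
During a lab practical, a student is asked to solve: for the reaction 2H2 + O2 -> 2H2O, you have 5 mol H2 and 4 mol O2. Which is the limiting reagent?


Mole ratio available / coefficient:
  H2: 5/2 = 2.500
  O2: 4/1 = 4.000
Smaller ratio is limiting.

H2


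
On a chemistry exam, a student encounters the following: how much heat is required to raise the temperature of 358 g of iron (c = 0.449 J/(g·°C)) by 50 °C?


q = mcΔT = 358 × 0.449 × 50
= 8037.10 J

8037.10 J


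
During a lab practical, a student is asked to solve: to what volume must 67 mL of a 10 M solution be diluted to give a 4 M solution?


C1V1 = C2V2
10 × 67 = 4 × V2
V2 = 670/4 = 167.5 mL

167.5 mL


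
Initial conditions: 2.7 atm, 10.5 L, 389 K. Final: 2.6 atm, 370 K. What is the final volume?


P1V1/T1 = P2V2/T2
V2 = P1V1T2/(T1P2)
= 2.7×10.5×370/(389×2.6)
= 10.371 L

10.371 L


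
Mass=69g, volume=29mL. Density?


ρ = mass/volume
= 69/29
= 2.379 g/mL

2.379 g/mL


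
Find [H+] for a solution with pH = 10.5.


[H+] = 10^(-pH) = 10^(-10.5)
= 3.16×10^-11 M

3.16×10^-11 M


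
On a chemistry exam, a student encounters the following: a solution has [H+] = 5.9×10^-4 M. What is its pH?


pH = -log10([H+]) = -log10(5.9×10^-4)
= 4 - log10(5.9)
= 4 - 0.77
= 3.23

3.23


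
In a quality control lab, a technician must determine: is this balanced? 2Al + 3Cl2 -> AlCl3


Equation: 2Al + 3Cl2 -> AlCl3
Check atoms: Al: 2≠1, Cl: 6≠3
Not balanced

No, not balanced


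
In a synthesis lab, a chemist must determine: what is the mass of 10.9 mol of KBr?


M(KBr) = 119.0 g/mol
mass = n × M = 10.9 × 119.0 = 1297.10 g

1297.10 g


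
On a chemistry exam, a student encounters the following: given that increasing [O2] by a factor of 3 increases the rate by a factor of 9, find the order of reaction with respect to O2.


rate ∝ [O2]^n
3^n = 9 → n = 2
Order in O2: 2

2


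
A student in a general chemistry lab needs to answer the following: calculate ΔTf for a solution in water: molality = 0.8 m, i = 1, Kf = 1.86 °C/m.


ΔTf = Kf × m × i
= 1.86 × 0.8 × 1
= 1.488 °C

1.488 °C


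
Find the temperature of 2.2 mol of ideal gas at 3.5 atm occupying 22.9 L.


PV = nRT  (R = 0.08206 L·atm/(mol·K))
T = PV/(nR) = 3.5×22.9/(2.2×0.08206)
= 80.15/0.180532
= 443.97 K

443.97 K


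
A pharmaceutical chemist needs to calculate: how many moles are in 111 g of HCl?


M(HCl) = 36.46 g/mol
n = mass/M = 111/36.46 = 3.0444 mol

3.0444 mol


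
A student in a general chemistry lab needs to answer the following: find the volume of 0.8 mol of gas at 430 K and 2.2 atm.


PV = nRT  (R = 0.08206 L·atm/(mol·K))
V = nRT/P = 0.8×0.08206×430/2.2
= 12.831 L

12.831 L


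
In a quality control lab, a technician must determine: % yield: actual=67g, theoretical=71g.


% yield = actual/theoretical × 100
= 67/71 × 100
= 94.37%

94.37%


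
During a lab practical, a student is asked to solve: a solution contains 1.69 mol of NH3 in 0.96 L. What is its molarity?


M = n/V = 1.69/0.96 = 1.760 mol/L

1.760 M


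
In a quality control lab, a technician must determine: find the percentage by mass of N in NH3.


M(NH3) = 1×14.01 + 3×1.008 = 17.034 g/mol
Mass of N = 1 × 14.01 = 14.01 g/mol
% N = 14.01/17.034 × 100 = 82.25%

82.25%


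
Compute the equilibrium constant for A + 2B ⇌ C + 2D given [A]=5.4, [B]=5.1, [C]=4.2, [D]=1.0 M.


Kc = [C][D]^2/([A][B]^2)
= (4.2^1 × 1.0^2)/(5.4^1 × 5.1^2)
= 4.2/140.454
= 0.02990

0.02990


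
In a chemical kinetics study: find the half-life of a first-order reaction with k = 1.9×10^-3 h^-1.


t½ = ln2/k = 0.693147/(1.9×10^-3 h^-1)
= 364.8 h

364.8 h


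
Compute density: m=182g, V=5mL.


ρ = mass/volume
= 182/5
= 36.4 g/mL

36.4 g/mL


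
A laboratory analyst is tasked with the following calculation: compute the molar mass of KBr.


M(KBr) = 1×39.1 + 1×79.9
= 39.1 + 79.9
= 119.0 g/mol

119.0 g/mol


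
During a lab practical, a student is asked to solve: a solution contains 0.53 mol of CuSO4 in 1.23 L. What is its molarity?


M = n/V = 0.53/1.23 = 0.431 mol/L

0.431 M


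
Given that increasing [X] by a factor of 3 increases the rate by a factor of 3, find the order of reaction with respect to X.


rate ∝ [X]^n
3^n = 3 → n = 1
Order in X: 1

1


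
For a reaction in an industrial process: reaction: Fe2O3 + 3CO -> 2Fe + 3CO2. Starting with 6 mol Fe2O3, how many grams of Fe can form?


Mole ratio Fe:Fe2O3 = 2:1
n(Fe) = 6 × 2/1 = 12.000 mol
mass = 12.000 × 55.85 = 670.2 g

670.2 g


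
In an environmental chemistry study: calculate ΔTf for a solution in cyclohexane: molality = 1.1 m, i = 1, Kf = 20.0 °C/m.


ΔTf = Kf × m × i
= 20.0 × 1.1 × 1
= 22.0 °C

22.0 °C


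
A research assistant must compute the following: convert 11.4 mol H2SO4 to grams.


M(H2SO4) = 98.09 g/mol
mass = n × M = 11.4 × 98.09 = 1118.23 g

1118.23 g


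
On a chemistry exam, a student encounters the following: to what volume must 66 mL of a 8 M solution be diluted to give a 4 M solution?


C1V1 = C2V2
8 × 66 = 4 × V2
V2 = 528/4 = 132.0 mL

132.0 mL


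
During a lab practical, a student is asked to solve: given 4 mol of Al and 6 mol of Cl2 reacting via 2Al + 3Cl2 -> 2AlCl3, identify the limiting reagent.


Mole ratio available / coefficient:
  Al: 4/2 = 2.000
  Cl2: 6/3 = 2.000
Smaller ratio is limiting.

neither (stoichiometric); Al and Cl2 are fully consumed


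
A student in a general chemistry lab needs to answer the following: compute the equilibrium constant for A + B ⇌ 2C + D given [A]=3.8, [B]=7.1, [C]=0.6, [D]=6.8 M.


Kc = [C]^2[D]/([A][B])
= (0.6^2 × 6.8^1)/(3.8^1 × 7.1^1)
= 2.448/26.98
= 0.09073

0.09073


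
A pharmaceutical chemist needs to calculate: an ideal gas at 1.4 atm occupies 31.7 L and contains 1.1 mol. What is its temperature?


PV = nRT  (R = 0.08206 L·atm/(mol·K))
T = PV/(nR) = 1.4×31.7/(1.1×0.08206)
= 44.38/0.090266
= 491.66 K

491.66 K


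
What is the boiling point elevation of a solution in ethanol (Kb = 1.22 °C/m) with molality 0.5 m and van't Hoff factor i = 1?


ΔTb = Kb × m × i
= 1.22 × 0.5 × 1
= 0.61 °C

0.61 °C


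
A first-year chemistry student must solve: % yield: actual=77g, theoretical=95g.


% yield = actual/theoretical × 100
= 77/95 × 100
= 81.05%

81.05%


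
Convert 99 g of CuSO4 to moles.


M(CuSO4) = 159.62 g/mol
n = mass/M = 99/159.62 = 0.6202 mol

0.6202 mol


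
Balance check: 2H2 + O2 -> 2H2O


Equation: 2H2 + O2 -> 2H2O
Check atoms: H: 4=4, O: 2=2
Balanced

Yes, balanced


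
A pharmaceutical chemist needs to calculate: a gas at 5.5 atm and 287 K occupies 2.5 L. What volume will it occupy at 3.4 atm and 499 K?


P1V1/T1 = P2V2/T2
V2 = P1V1T2/(T1P2)
= 5.5×2.5×499/(287×3.4)
= 7.031 L

7.031 L


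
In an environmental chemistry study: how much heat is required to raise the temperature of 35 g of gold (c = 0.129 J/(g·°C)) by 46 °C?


q = mcΔT = 35 × 0.129 × 46
= 207.69 J

207.69 J


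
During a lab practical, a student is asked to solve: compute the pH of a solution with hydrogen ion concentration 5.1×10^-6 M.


pH = -log10([H+]) = -log10(5.1×10^-6)
= 6 - log10(5.1)
= 6 - 0.71
= 5.29

5.29


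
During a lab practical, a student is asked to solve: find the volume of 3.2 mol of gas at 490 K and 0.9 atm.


PV = nRT  (R = 0.08206 L·atm/(mol·K))
V = nRT/P = 3.2×0.08206×490/0.9
= 142.967 L

142.967 L


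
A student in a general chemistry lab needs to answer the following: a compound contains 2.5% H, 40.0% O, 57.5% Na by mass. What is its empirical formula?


Assume 100 g sample. Moles of each element:
  H: 2.5/1.008 = 2.48 mol
  O: 40.0/16.0 = 2.5 mol
  Na: 57.5/22.99 = 2.501 mol
Divide by smallest (2.48):
  H: 2.48/2.48 = 1.0
  O: 2.5/2.48 = 1.01
  Na: 2.501/2.48 = 1.01
Empirical formula: NaOH

NaOH


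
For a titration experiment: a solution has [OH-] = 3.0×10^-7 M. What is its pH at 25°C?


pOH = -log10([OH-]) = -log10(3.0×10^-7)
= 7 - log10(3.0) = 6.52
pH = 14 - pOH = 14 - 6.52 = 7.48

7.48


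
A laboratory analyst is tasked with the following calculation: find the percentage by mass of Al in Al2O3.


M(Al2O3) = 2×26.98 + 3×16.0 = 101.96 g/mol
Mass of Al = 2 × 26.98 = 53.96 g/mol
% Al = 53.96/101.96 × 100 = 52.92%

52.92%


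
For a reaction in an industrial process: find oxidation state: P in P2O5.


2x + 5(-2) = 0, so x = +5
Oxidation number: +5

+5


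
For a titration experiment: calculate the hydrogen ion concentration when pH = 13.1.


[H+] = 10^(-pH) = 10^(-13.1)
= 7.94×10^-14 M

7.94×10^-14 M


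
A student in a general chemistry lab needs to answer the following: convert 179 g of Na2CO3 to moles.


M(Na2CO3) = 105.99 g/mol
n = mass/M = 179/105.99 = 1.6888 mol

1.6888 mol


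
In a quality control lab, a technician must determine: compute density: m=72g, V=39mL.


ρ = mass/volume
= 72/39
= 1.846 g/mL

1.846 g/mL


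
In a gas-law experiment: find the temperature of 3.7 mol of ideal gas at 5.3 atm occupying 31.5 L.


PV = nRT  (R = 0.08206 L·atm/(mol·K))
T = PV/(nR) = 5.3×31.5/(3.7×0.08206)
= 166.95/0.303622
= 549.86 K

549.86 K


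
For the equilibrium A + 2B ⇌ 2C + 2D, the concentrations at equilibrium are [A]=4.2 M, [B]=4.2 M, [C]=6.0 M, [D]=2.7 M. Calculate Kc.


Kc = [C]^2[D]^2/([A][B]^2)
= (6.0^2 × 2.7^2)/(4.2^1 × 4.2^2)
= 262.44/74.088
= 3.542

3.542


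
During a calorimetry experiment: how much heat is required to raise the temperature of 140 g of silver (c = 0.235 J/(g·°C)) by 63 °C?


q = mcΔT = 140 × 0.235 × 63
= 2072.70 J

2072.70 J


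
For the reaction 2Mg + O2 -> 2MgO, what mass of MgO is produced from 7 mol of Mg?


Mole ratio MgO:Mg = 2:2
n(MgO) = 7 × 2/2 = 7.000 mol
mass = 7.000 × 40.31 = 282.17 g

282.17 g


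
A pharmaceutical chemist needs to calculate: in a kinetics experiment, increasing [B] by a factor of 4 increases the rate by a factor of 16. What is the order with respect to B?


rate ∝ [B]^n
4^n = 16 → n = 2
Order in B: 2

2


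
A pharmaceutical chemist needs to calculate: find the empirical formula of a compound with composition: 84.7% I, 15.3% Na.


Assume 100 g sample. Moles of each element:
  I: 84.7/126.9 = 0.667 mol
  Na: 15.3/22.99 = 0.666 mol
Divide by smallest (0.666):
  I: 0.667/0.666 = 1.0
  Na: 0.666/0.666 = 1.0
Empirical formula: NaI

NaI


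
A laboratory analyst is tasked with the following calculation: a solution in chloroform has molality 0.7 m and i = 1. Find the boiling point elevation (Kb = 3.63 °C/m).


ΔTb = Kb × m × i
= 3.63 × 0.7 × 1
= 2.541 °C

2.541 °C


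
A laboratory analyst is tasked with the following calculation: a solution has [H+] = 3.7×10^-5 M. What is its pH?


pH = -log10([H+]) = -log10(3.7×10^-5)
= 5 - log10(3.7)
= 5 - 0.57
= 4.43

4.43


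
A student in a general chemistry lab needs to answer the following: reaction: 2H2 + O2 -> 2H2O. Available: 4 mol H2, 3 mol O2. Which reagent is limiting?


Mole ratio available / coefficient:
  H2: 4/2 = 2.000
  O2: 3/1 = 3.000
Smaller ratio is limiting.

H2


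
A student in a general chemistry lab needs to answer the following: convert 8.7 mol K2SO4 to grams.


M(K2SO4) = 174.27 g/mol
mass = n × M = 8.7 × 174.27 = 1516.15 g

1516.15 g


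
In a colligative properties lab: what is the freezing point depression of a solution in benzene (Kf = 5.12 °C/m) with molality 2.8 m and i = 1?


ΔTf = Kf × m × i
= 5.12 × 2.8 × 1
= 14.336 °C

14.336 °C


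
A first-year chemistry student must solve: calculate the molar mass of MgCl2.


M(MgCl2) = 1×24.31 + 2×35.45
= 24.31 + 70.9
= 95.21 g/mol

95.21 g/mol


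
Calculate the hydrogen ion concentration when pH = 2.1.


[H+] = 10^(-pH) = 10^(-2.1)
= 7.94×10^-3 M

7.94×10^-3 M


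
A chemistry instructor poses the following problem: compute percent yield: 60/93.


% yield = actual/theoretical × 100
= 60/93 × 100
= 64.52%

64.52%


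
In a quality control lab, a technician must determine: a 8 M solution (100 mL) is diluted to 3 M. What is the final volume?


C1V1 = C2V2
8 × 100 = 3 × V2
V2 = 800/3 = 266.67 mL

266.67 mL


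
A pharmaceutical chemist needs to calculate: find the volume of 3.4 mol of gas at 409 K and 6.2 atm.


PV = nRT  (R = 0.08206 L·atm/(mol·K))
V = nRT/P = 3.4×0.08206×409/6.2
= 18.405 L

18.405 L


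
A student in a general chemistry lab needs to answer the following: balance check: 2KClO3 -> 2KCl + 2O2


Equation: 2KClO3 -> 2KCl + 2O2
Check atoms: Cl: 2=2, K: 2=2, O: 6≠4
Not balanced

No, not balanced


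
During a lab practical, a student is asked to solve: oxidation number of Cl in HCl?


halide: -1
Oxidation number: -1

-1


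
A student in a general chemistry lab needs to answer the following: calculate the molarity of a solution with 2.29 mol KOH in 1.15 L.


M = n/V = 2.29/1.15 = 1.991 mol/L

1.991 M


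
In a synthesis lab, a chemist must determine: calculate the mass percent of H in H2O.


M(H2O) = 2×1.008 + 1×16.0 = 18.016 g/mol
Mass of H = 2 × 1.008 = 2.016 g/mol
% H = 2.016/18.016 × 100 = 11.19%

11.19%


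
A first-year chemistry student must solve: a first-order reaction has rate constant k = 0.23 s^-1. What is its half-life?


t½ = ln2/k = 0.693147/(0.23 s^-1)
= 3.014 s

3.014 s


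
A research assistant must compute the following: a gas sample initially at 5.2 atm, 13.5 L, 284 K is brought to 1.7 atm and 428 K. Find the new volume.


P1V1/T1 = P2V2/T2
V2 = P1V1T2/(T1P2)
= 5.2×13.5×428/(284×1.7)
= 62.232 L

62.232 L


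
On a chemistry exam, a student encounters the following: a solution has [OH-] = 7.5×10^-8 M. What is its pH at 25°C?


pOH = -log10([OH-]) = -log10(7.5×10^-8)
= 8 - log10(7.5) = 7.12
pH = 14 - pOH = 14 - 7.12 = 6.88

6.88


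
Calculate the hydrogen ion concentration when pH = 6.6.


[H+] = 10^(-pH) = 10^(-6.6)
= 2.51×10^-7 M

2.51×10^-7 M


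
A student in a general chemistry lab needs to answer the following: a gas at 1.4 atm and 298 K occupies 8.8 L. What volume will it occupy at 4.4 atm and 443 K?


P1V1/T1 = P2V2/T2
V2 = P1V1T2/(T1P2)
= 1.4×8.8×443/(298×4.4)
= 4.162 L

4.162 L


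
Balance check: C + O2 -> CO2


Equation: C + O2 -> CO2
Check atoms: C: 1=1, O: 2=2
Balanced

Yes, balanced


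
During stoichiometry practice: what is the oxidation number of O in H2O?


O is usually -2
Oxidation number: -2

-2


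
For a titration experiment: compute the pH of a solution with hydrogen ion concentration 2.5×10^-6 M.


pH = -log10([H+]) = -log10(2.5×10^-6)
= 6 - log10(2.5)
= 6 - 0.4
= 5.6

5.6


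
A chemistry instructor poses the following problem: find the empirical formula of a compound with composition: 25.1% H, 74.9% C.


Assume 100 g sample. Moles of each element:
  H: 25.1/1.008 = 24.901 mol
  C: 74.9/12.01 = 6.236 mol
Divide by smallest (6.236):
  H: 24.901/6.236 = 3.99
  C: 6.236/6.236 = 1.0
Empirical formula: CH4

CH4


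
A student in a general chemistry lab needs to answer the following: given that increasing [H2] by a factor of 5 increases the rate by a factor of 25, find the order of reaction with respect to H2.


rate ∝ [H2]^n
5^n = 25 → n = 2
Order in H2: 2

2


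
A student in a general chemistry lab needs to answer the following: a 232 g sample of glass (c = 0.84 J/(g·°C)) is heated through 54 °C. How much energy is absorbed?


q = mcΔT = 232 × 0.84 × 54
= 10523.52 J

10523.52 J


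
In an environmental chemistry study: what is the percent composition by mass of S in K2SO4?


M(K2SO4) = 2×39.1 + 1×32.07 + 4×16.0 = 174.27 g/mol
Mass of S = 1 × 32.07 = 32.07 g/mol
% S = 32.07/174.27 × 100 = 18.40%

18.40%


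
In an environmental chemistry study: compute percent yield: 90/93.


% yield = actual/theoretical × 100
= 90/93 × 100
= 96.77%

96.77%


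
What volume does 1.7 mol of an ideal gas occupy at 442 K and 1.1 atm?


PV = nRT  (R = 0.08206 L·atm/(mol·K))
V = nRT/P = 1.7×0.08206×442/1.1
= 56.054 L

56.054 L


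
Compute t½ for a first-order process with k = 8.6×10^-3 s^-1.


t½ = ln2/k = 0.693147/(8.6×10^-3 s^-1)
= 80.60 s

80.60 s


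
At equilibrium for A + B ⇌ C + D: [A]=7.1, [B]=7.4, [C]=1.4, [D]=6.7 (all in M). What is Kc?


Kc = [C][D]/([A][B])
= (1.4^1 × 6.7^1)/(7.1^1 × 7.4^1)
= 9.38/52.54
= 0.1785

0.1785


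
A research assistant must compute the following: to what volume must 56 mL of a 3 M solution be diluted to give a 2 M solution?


C1V1 = C2V2
3 × 56 = 2 × V2
V2 = 168/2 = 84.0 mL

84.0 mL


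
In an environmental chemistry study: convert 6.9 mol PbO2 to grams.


M(PbO2) = 239.2 g/mol
mass = n × M = 6.9 × 239.2 = 1650.48 g

1650.48 g


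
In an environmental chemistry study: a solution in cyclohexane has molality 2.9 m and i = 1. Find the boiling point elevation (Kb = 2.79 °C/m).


ΔTb = Kb × m × i
= 2.79 × 2.9 × 1
= 8.091 °C

8.091 °C


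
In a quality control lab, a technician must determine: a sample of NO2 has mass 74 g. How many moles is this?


M(NO2) = 46.01 g/mol
n = mass/M = 74/46.01 = 1.6083 mol

1.6083 mol


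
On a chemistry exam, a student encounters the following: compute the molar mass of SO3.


M(SO3) = 1×32.07 + 3×16.0
= 32.07 + 48.0
= 80.07 g/mol

80.07 g/mol


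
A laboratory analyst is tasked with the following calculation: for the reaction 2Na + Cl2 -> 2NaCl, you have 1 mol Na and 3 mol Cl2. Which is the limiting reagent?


Mole ratio available / coefficient:
  Na: 1/2 = 0.500
  Cl2: 3/1 = 3.000
Smaller ratio is limiting.

Na


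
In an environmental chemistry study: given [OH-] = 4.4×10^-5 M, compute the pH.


pOH = -log10([OH-]) = -log10(4.4×10^-5)
= 5 - log10(4.4) = 4.36
pH = 14 - pOH = 14 - 4.36 = 9.64

9.64


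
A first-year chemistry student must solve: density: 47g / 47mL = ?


ρ = mass/volume
= 47/47
= 1.0 g/mL

1.0 g/mL


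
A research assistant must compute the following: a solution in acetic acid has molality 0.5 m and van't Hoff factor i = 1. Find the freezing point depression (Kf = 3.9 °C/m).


ΔTf = Kf × m × i
= 3.9 × 0.5 × 1
= 1.95 °C

1.95 °C


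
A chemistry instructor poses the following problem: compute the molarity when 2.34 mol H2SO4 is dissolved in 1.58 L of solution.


M = n/V = 2.34/1.58 = 1.481 mol/L

1.481 M


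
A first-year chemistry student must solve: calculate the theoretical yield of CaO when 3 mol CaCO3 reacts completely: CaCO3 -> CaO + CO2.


Mole ratio CaO:CaCO3 = 1:1
n(CaO) = 3 × 1/1 = 3.000 mol
mass = 3.000 × 56.08 = 168.24 g

168.24 g


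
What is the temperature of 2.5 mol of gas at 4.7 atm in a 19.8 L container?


PV = nRT  (R = 0.08206 L·atm/(mol·K))
T = PV/(nR) = 4.7×19.8/(2.5×0.08206)
= 93.06/0.205150
= 453.62 K

453.62 K


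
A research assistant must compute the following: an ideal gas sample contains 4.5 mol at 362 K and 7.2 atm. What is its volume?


PV = nRT  (R = 0.08206 L·atm/(mol·K))
V = nRT/P = 4.5×0.08206×362/7.2
= 18.566 L

18.566 L


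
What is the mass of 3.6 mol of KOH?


M(KOH) = 56.11 g/mol
mass = n × M = 3.6 × 56.11 = 202.00 g

202.00 g


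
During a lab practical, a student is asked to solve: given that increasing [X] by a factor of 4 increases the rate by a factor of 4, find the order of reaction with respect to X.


rate ∝ [X]^n
4^n = 4 → n = 1
Order in X: 1

1


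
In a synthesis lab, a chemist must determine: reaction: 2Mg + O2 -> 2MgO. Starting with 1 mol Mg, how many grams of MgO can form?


Mole ratio MgO:Mg = 2:2
n(MgO) = 1 × 2/2 = 1.000 mol
mass = 1.000 × 40.31 = 40.31 g

40.31 g


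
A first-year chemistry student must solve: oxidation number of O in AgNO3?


O is usually -2
Oxidation number: -2

-2


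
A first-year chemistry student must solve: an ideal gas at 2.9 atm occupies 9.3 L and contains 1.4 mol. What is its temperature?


PV = nRT  (R = 0.08206 L·atm/(mol·K))
T = PV/(nR) = 2.9×9.3/(1.4×0.08206)
= 26.97/0.114884
= 234.76 K

234.76 K


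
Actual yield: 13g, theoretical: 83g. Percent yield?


% yield = actual/theoretical × 100
= 13/83 × 100
= 15.66%

15.66%


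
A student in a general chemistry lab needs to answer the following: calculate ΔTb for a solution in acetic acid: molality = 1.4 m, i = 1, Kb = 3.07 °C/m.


ΔTb = Kb × m × i
= 3.07 × 1.4 × 1
= 4.298 °C

4.298 °C


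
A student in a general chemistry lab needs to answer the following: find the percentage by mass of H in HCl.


M(HCl) = 1×1.008 + 1×35.45 = 36.458 g/mol
Mass of H = 1 × 1.008 = 1.008 g/mol
% H = 1.008/36.458 × 100 = 2.76%

2.76%


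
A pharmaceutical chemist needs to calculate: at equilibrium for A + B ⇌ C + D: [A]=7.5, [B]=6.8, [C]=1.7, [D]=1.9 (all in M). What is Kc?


Kc = [C][D]/([A][B])
= (1.7^1 × 1.9^1)/(7.5^1 × 6.8^1)
= 3.23/51
= 0.06333

0.06333


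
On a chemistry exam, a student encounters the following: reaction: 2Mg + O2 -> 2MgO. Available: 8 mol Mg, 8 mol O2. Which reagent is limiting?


Mole ratio available / coefficient:
  Mg: 8/2 = 4.000
  O2: 8/1 = 8.000
Smaller ratio is limiting.

Mg


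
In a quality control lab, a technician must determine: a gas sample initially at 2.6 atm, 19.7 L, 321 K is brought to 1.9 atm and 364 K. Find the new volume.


P1V1/T1 = P2V2/T2
V2 = P1V1T2/(T1P2)
= 2.6×19.7×364/(321×1.9)
= 30.569 L

30.569 L


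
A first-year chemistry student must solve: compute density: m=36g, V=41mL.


ρ = mass/volume
= 36/41
= 0.878 g/mL

0.878 g/mL


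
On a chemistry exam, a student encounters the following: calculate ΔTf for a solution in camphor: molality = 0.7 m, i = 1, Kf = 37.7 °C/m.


ΔTf = Kf × m × i
= 37.7 × 0.7 × 1
= 26.39 °C

26.39 °C


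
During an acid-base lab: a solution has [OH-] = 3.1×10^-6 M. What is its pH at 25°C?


pOH = -log10([OH-]) = -log10(3.1×10^-6)
= 6 - log10(3.1) = 5.51
pH = 14 - pOH = 14 - 5.51 = 8.49

8.49


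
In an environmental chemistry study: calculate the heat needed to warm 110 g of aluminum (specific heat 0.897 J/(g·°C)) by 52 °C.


q = mcΔT = 110 × 0.897 × 52
= 5130.84 J

5130.84 J


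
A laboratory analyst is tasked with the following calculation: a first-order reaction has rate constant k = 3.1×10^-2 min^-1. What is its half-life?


t½ = ln2/k = 0.693147/(3.1×10^-2 min^-1)
= 22.36 min

22.36 min


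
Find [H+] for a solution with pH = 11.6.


[H+] = 10^(-pH) = 10^(-11.6)
= 2.51×10^-12 M

2.51×10^-12 M


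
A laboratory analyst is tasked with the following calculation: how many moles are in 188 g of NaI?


M(NaI) = 149.89 g/mol
n = mass/M = 188/149.89 = 1.2543 mol

1.2543 mol


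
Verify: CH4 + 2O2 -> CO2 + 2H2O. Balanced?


Equation: CH4 + 2O2 -> CO2 + 2H2O
Check atoms: C: 1=1, H: 4=4, O: 4=4
Balanced

Yes, balanced


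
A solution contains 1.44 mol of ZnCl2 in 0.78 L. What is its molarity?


M = n/V = 1.44/0.78 = 1.846 mol/L

1.846 M


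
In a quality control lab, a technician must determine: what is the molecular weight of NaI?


M(NaI) = 1×22.99 + 1×126.9
= 22.99 + 126.9
= 149.89 g/mol

149.89 g/mol


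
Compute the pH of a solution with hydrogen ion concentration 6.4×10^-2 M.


pH = -log10([H+]) = -log10(6.4×10^-2)
= 2 - log10(6.4)
= 2 - 0.81
= 1.19

1.19


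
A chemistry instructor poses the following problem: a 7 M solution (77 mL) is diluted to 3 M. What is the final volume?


C1V1 = C2V2
7 × 77 = 3 × V2
V2 = 539/3 = 179.67 mL

179.67 mL


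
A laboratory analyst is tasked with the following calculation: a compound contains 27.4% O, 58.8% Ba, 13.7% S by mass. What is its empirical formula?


Assume 100 g sample. Moles of each element:
  O: 27.4/16.0 = 1.712 mol
  Ba: 58.8/137.33 = 0.428 mol
  S: 13.7/32.07 = 0.427 mol
Divide by smallest (0.427):
  O: 1.712/0.427 = 4.01
  Ba: 0.428/0.427 = 1.0
  S: 0.427/0.427 = 1.0
Empirical formula: BaSO4

BaSO4


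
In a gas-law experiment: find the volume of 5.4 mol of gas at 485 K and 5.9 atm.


PV = nRT  (R = 0.08206 L·atm/(mol·K))
V = nRT/P = 5.4×0.08206×485/5.9
= 36.426 L

36.426 L


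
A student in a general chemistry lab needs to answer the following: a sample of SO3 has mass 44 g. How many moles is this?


M(SO3) = 80.07 g/mol
n = mass/M = 44/80.07 = 0.5495 mol

0.5495 mol


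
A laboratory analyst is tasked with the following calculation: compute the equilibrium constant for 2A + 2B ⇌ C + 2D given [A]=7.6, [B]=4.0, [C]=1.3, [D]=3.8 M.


Kc = [C][D]^2/([A]^2[B]^2)
= (1.3^1 × 3.8^2)/(7.6^2 × 4.0^2)
= 18.772/924.16
= 0.02031

0.02031


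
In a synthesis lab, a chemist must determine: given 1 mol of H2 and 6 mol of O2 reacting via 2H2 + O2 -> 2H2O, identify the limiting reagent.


Mole ratio available / coefficient:
  H2: 1/2 = 0.500
  O2: 6/1 = 6.000
Smaller ratio is limiting.

H2


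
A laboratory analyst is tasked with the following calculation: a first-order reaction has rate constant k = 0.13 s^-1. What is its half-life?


t½ = ln2/k = 0.693147/(0.13 s^-1)
= 5.332 s

5.332 s


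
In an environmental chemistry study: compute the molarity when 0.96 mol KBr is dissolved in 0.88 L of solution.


M = n/V = 0.96/0.88 = 1.091 mol/L

1.091 M


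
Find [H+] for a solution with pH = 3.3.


[H+] = 10^(-pH) = 10^(-3.3)
= 5.01×10^-4 M

5.01×10^-4 M


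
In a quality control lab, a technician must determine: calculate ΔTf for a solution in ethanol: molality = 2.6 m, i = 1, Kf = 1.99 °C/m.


ΔTf = Kf × m × i
= 1.99 × 2.6 × 1
= 5.174 °C

5.174 °C


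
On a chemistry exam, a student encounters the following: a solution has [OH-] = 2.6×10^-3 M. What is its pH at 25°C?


pOH = -log10([OH-]) = -log10(2.6×10^-3)
= 3 - log10(2.6) = 2.59
pH = 14 - pOH = 14 - 2.59 = 11.41

11.41


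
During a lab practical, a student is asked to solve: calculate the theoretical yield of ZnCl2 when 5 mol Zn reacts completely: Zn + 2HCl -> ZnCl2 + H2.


Mole ratio ZnCl2:Zn = 1:1
n(ZnCl2) = 5 × 1/1 = 5.000 mol
mass = 5.000 × 136.28 = 681.4 g

681.4 g


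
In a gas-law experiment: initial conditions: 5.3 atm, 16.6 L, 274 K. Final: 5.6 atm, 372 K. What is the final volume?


P1V1/T1 = P2V2/T2
V2 = P1V1T2/(T1P2)
= 5.3×16.6×372/(274×5.6)
= 21.33 L

21.33 L


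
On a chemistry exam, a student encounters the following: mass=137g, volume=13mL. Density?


ρ = mass/volume
= 137/13
= 10.538 g/mL

10.538 g/mL


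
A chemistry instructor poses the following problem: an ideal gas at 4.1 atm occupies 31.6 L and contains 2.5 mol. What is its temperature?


PV = nRT  (R = 0.08206 L·atm/(mol·K))
T = PV/(nR) = 4.1×31.6/(2.5×0.08206)
= 129.56/0.205150
= 631.54 K

631.54 K


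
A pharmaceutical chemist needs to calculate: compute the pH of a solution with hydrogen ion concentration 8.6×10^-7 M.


pH = -log10([H+]) = -log10(8.6×10^-7)
= 7 - log10(8.6)
= 7 - 0.93
= 6.07

6.07


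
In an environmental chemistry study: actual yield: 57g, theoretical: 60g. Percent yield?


% yield = actual/theoretical × 100
= 57/60 × 100
= 95.0%

95.0%


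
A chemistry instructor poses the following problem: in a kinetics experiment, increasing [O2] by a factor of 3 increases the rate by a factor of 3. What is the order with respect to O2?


rate ∝ [O2]^n
3^n = 3 → n = 1
Order in O2: 1

1


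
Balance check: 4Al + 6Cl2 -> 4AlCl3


Equation: 4Al + 6Cl2 -> 4AlCl3
Check atoms: Al: 4=4, Cl: 12=12
Balanced

Yes, balanced


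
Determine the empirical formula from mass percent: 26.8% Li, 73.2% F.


Assume 100 g sample. Moles of each element:
  Li: 26.8/6.94 = 3.862 mol
  F: 73.2/19.0 = 3.853 mol
Divide by smallest (3.853):
  Li: 3.862/3.853 = 1.0
  F: 3.853/3.853 = 1.0
Empirical formula: LiF

LiF


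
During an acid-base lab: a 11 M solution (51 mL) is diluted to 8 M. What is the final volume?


C1V1 = C2V2
11 × 51 = 8 × V2
V2 = 561/8 = 70.12 mL

70.12 mL


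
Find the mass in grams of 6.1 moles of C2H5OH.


M(C2H5OH) = 46.07 g/mol
mass = n × M = 6.1 × 46.07 = 281.03 g

281.03 g


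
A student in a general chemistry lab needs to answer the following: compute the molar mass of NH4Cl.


M(NH4Cl) = 1×14.01 + 4×1.008 + 1×35.45
= 14.01 + 4.03 + 35.45
= 53.49 g/mol

53.49 g/mol


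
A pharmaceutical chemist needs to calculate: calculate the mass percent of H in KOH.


M(KOH) = 1×39.1 + 1×16.0 + 1×1.008 = 56.108 g/mol
Mass of H = 1 × 1.008 = 1.008 g/mol
% H = 1.008/56.108 × 100 = 1.80%

1.80%


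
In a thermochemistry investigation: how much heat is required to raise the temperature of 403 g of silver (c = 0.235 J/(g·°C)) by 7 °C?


q = mcΔT = 403 × 0.235 × 7
= 662.94 J

662.94 J


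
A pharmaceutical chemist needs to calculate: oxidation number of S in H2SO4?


2(+1) + x + 4(-2) = 0, so x = +6
Oxidation number: +6

+6


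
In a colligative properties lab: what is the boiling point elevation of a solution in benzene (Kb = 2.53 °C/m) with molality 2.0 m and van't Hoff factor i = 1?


ΔTb = Kb × m × i
= 2.53 × 2.0 × 1
= 5.06 °C

5.06 °C


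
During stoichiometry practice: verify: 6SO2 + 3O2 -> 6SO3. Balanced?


Equation: 6SO2 + 3O2 -> 6SO3
Check atoms: O: 18=18, S: 6=6
Balanced

Yes, balanced


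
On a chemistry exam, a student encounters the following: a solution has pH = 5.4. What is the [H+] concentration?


[H+] = 10^(-pH) = 10^(-5.4)
= 3.98×10^-6 M

3.98×10^-6 M


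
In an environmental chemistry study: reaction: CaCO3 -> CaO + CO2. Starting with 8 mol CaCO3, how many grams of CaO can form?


Mole ratio CaO:CaCO3 = 1:1
n(CaO) = 8 × 1/1 = 8.000 mol
mass = 8.000 × 56.08 = 448.64 g

448.64 g
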